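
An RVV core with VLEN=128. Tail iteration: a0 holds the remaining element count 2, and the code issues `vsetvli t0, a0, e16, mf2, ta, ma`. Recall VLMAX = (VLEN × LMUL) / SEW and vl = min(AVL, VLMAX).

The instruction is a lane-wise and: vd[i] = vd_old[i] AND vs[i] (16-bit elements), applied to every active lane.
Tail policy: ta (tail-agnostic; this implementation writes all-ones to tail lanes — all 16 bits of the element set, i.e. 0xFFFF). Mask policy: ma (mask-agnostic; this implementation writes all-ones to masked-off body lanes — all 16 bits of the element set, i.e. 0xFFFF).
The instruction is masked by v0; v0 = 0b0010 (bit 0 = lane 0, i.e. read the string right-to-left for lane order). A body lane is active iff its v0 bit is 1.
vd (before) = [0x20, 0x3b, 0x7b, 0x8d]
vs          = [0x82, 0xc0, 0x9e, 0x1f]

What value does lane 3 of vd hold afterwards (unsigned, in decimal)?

vd[3] = 65535

VLMAX = VLEN×LMUL/SEW = 128×1/2/16 = 4
vl = min(AVL, VLMAX) = min(2, 4) = 2
vd[0] mask-off/ones -> 0xffff
vd[1] and(0x3b,0xc0) -> 0x00
vd[2] tail/ones -> 0xffff
vd[3] tail/ones -> 0xffff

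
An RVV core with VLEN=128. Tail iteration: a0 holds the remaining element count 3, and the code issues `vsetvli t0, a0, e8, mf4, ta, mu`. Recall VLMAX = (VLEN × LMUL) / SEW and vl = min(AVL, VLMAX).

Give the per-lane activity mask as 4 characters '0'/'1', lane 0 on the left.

predicate = 1110

lanes per group: 128·1/4/8 = 4
vl ← min(3, 4) = 3
bits (lane 0 leftmost): 1110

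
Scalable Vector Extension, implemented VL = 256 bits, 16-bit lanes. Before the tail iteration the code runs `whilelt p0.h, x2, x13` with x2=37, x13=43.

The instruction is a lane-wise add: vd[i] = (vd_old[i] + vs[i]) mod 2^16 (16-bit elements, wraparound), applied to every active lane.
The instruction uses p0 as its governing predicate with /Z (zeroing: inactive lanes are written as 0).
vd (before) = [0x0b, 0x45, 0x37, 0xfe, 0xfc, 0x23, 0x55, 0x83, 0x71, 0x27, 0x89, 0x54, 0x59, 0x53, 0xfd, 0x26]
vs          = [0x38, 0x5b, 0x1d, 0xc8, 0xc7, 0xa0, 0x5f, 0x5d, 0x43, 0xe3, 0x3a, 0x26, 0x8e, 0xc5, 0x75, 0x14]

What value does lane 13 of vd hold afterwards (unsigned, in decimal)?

lane count: 256 div 16 = 16
whilelt: lane j active iff 37+j < 43 → j < 6 → 6 active
vd[0] add(0x0b,0x38) -> 0x43
vd[1] add(0x45,0x5b) -> 0xa0
vd[2] add(0x37,0x1d) -> 0x54
vd[3] add(0xfe,0xc8) -> 0x1c6
vd[4] add(0xfc,0xc7) -> 0x1c3
vd[5] add(0x23,0xa0) -> 0xc3
vd[6] tail/zero -> 0x00
vd[7] tail/zero -> 0x00
vd[8] tail/zero -> 0x00
vd[9] tail/zero -> 0x00
vd[10] tail/zero -> 0x00
vd[11] tail/zero -> 0x00
vd[12] tail/zero -> 0x00
vd[13] tail/zero -> 0x00
vd[14] tail/zero -> 0x00
vd[15] tail/zero -> 0x00

vd[13] = 0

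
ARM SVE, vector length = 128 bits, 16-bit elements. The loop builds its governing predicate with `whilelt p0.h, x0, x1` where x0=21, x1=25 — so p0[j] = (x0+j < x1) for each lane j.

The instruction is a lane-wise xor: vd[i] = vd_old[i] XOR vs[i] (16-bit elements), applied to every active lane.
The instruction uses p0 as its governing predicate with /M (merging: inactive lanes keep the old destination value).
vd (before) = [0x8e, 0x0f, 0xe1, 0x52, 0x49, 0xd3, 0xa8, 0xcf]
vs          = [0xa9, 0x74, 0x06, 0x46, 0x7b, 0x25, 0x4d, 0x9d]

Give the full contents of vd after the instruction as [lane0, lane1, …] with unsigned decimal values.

vd = [39, 123, 231, 20, 73, 211, 168, 207]

lane count: 128 div 16 = 8
active while 21+j < 25, i.e. j ∈ [0,4) capped at 8 ⇒ 4
vd[0] xor(0x8e,0xa9) -> 0x27
vd[1] xor(0x0f,0x74) -> 0x7b
vd[2] xor(0xe1,0x06) -> 0xe7
vd[3] xor(0x52,0x46) -> 0x14
vd[4] tail/keep -> 0x49
vd[5] tail/keep -> 0xd3
vd[6] tail/keep -> 0xa8
vd[7] tail/keep -> 0xcf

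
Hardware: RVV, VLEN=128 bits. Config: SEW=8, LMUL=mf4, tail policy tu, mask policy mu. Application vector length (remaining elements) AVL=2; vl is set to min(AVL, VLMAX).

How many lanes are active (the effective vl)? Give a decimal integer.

vl = 2

VLMAX = VLEN×LMUL/SEW = 128×1/4/8 = 4
vl = min(AVL, VLMAX) = min(2, 4) = 2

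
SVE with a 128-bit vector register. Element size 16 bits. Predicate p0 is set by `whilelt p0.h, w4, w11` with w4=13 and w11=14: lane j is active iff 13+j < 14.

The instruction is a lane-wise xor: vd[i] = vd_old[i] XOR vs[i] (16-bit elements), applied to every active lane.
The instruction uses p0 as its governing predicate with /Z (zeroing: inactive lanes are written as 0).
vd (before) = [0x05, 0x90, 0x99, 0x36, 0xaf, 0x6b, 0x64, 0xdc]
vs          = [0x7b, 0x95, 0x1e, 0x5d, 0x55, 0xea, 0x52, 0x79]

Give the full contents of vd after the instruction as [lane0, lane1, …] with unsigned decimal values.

vd = [126, 0, 0, 0, 0, 0, 0, 0]

lane count: 128 div 16 = 8
whilelt: lane j active iff 13+j < 14 → j < 1 → 1 active
  i=0: xor(0x05,0x7b) → 126
  i=1: tail/zero → 0
  i=2: tail/zero → 0
  i=3: tail/zero → 0
  i=4: tail/zero → 0
  i=5: tail/zero → 0
  i=6: tail/zero → 0
  i=7: tail/zero → 0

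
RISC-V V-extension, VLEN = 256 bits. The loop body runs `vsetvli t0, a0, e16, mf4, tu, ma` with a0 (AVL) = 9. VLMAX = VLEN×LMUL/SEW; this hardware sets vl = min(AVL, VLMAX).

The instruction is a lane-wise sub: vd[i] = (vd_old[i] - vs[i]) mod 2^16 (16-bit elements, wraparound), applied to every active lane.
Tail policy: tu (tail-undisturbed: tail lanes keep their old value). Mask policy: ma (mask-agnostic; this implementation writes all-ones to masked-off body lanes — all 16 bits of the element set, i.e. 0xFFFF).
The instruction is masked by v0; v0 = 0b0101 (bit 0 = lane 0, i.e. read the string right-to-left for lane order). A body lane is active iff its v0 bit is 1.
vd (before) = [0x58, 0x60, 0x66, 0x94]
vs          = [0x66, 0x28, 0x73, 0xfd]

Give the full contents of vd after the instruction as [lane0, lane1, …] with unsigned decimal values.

vd = [65522, 65535, 65523, 65535]

lanes per group: 256·1/4/16 = 4
AVL=9 > VLMAX=4, so vl = 4
vd[0] sub(0x58,0x66) -> 0xfff2
vd[1] mask-off/ones -> 0xffff
vd[2] sub(0x66,0x73) -> 0xfff3
vd[3] mask-off/ones -> 0xffff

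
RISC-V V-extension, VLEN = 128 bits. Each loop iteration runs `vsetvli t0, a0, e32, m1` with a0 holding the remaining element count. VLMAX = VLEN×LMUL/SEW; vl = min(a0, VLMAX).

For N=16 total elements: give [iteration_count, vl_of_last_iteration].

[iterations, last_vl] = [4, 4]

VLMAX = (128 × 1) / 32 = 4 lanes
iterations = ceil(16/4) = 4; final-pass vl = 4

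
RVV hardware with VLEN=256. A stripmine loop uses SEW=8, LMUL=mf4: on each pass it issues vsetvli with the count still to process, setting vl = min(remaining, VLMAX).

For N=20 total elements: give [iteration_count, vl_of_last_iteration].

[iterations, last_vl] = [3, 4]

VLMAX = (256 × 1/4) / 8 = 8 lanes
20 elements at 8/iter → 3 passes, remainder 4 on the last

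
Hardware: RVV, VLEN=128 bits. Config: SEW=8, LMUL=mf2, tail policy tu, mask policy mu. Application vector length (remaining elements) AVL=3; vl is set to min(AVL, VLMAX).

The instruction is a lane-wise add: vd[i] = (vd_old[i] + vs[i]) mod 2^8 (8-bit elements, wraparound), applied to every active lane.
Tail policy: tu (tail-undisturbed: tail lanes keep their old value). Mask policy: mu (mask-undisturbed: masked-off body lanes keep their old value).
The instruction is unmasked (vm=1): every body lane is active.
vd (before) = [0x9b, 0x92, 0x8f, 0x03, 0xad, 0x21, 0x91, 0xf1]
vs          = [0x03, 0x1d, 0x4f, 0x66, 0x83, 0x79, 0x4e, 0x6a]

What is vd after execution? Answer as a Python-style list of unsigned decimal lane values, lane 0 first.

vd = [158, 175, 222, 3, 173, 33, 145, 241]

lanes per group: 128·1/2/8 = 8
AVL=3 ≤ VLMAX=8, so vl = 3
  i=0: add(0x9b,0x03) → 158
  i=1: add(0x92,0x1d) → 175
  i=2: add(0x8f,0x4f) → 222
  i=3: tail/keep → 3
  i=4: tail/keep → 173
  i=5: tail/keep → 33
  i=6: tail/keep → 145
  i=7: tail/keep → 241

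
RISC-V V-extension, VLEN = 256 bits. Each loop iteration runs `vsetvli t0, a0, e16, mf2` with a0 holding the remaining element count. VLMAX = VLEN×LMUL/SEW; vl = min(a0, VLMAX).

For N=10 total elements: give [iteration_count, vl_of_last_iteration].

[iterations, last_vl] = [2, 2]

VLMAX = (256 × 1/2) / 16 = 8 lanes
10 elements at 8/iter → 2 passes, remainder 2 on the last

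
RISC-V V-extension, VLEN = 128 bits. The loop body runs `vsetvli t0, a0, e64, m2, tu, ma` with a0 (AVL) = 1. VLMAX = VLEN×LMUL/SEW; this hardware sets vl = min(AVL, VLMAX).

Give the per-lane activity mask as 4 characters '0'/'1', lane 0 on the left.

VLMAX = (128 × 2) / 64 = 4 lanes
vl ← min(1, 4) = 1
bits (lane 0 leftmost): 1000

predicate = 1000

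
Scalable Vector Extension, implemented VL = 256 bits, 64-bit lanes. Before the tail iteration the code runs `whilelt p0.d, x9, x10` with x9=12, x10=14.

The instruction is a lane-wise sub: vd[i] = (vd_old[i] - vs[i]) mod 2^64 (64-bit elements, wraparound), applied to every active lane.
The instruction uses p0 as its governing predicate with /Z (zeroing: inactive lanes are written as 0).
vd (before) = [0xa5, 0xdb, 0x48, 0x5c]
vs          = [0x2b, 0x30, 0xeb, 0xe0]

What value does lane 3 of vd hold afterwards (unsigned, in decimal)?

vd[3] = 0

lane count: 256 div 64 = 4
p0[j] = (12+j < 14); true for j=0..1 → 2 lanes set
vd[0] sub(0xa5,0x2b) -> 0x7a
vd[1] sub(0xdb,0x30) -> 0xab
vd[2] tail/zero -> 0x00
vd[3] tail/zero -> 0x00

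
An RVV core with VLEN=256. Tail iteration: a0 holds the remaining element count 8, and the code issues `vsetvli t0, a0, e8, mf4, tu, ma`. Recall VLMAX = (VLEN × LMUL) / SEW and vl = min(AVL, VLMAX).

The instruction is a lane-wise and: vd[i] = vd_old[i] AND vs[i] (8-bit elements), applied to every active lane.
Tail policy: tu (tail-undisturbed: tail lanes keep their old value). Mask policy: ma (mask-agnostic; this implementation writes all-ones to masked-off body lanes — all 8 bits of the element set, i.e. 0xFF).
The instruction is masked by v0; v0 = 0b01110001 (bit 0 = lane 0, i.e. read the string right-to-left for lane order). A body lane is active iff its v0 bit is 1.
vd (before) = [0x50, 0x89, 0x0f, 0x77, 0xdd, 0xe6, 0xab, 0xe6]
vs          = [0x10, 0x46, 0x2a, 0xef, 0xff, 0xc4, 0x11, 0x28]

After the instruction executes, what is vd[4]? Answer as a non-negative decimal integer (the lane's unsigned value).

vd[4] = 221

VLMAX = VLEN×LMUL/SEW = 256×1/4/8 = 8
vl = min(AVL, VLMAX) = min(8, 8) = 8
vd[0] and(0x50,0x10) -> 0x10
vd[1] mask-off/ones -> 0xff
vd[2] mask-off/ones -> 0xff
vd[3] mask-off/ones -> 0xff
vd[4] and(0xdd,0xff) -> 0xdd
vd[5] and(0xe6,0xc4) -> 0xc4
vd[6] and(0xab,0x11) -> 0x01
vd[7] mask-off/ones -> 0xff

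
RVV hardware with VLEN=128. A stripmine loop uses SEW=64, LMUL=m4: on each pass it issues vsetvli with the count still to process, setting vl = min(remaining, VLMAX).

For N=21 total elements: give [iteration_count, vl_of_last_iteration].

[iterations, last_vl] = [3, 5]

VLMAX = (128 × 4) / 64 = 8 lanes
21 elements at 8/iter → 3 passes, remainder 5 on the last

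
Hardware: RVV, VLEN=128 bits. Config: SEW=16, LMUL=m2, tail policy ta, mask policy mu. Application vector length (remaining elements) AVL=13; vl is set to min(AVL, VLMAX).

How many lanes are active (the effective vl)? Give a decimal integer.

VLMAX = (128 × 2) / 16 = 16 lanes
vl = min(AVL, VLMAX) = min(13, 16) = 13

vl = 13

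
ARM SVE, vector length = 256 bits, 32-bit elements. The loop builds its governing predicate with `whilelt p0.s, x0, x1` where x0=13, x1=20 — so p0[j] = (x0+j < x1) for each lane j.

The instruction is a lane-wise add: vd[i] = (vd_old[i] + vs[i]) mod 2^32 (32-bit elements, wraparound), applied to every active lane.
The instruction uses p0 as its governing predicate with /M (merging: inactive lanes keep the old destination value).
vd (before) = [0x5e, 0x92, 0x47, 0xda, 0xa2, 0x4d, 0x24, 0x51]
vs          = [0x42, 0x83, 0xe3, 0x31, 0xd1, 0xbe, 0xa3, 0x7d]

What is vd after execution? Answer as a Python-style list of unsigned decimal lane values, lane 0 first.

lane count: 256 div 32 = 8
active while 13+j < 20, i.e. j ∈ [0,7) capped at 8 ⇒ 7
lane  0: add(0x5e,0x42) ⇒ 0xa0
lane  1: add(0x92,0x83) ⇒ 0x115
lane  2: add(0x47,0xe3) ⇒ 0x12a
lane  3: add(0xda,0x31) ⇒ 0x10b
lane  4: add(0xa2,0xd1) ⇒ 0x173
lane  5: add(0x4d,0xbe) ⇒ 0x10b
lane  6: add(0x24,0xa3) ⇒ 0xc7
lane  7: tail/keep ⇒ 0x51

vd = [160, 277, 298, 267, 371, 267, 199, 81]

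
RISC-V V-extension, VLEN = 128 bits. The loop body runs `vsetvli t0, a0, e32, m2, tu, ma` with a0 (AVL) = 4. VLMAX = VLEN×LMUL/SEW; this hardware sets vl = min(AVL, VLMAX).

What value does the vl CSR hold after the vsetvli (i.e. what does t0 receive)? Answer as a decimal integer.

lanes per group: 128·2/32 = 8
vl = min(AVL, VLMAX) = min(4, 8) = 4

vl = 4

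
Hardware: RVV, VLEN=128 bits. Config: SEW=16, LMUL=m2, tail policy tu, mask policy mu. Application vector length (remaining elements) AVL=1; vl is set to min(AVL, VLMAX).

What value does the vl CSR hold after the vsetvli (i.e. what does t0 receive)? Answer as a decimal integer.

vl = 1

VLMAX = (128 × 2) / 16 = 16 lanes
AVL=1 ≤ VLMAX=16, so vl = 1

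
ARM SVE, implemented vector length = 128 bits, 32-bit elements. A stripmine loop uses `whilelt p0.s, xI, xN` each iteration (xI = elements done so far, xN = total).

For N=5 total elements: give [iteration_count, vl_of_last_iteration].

[iterations, last_vl] = [2, 1]

lane count: 128 div 32 = 4
N=5: ⌈5/4⌉ = 2 iters; last vl = 5 − 1×4 = 1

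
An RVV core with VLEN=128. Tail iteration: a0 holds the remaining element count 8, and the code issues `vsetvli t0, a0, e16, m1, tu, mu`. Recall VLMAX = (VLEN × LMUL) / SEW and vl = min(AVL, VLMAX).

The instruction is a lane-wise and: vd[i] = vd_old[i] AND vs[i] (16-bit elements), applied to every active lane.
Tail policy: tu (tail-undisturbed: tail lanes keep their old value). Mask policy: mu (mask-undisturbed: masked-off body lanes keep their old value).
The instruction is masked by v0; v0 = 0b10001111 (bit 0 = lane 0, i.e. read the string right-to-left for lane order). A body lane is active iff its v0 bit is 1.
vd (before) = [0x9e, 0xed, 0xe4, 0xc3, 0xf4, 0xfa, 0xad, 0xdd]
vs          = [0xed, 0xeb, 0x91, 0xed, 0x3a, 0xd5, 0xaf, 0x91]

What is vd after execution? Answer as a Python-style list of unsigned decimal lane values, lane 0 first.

VLMAX = (128 × 1) / 16 = 8 lanes
vl ← min(8, 8) = 8
vd[0] and(0x9e,0xed) -> 0x8c
vd[1] and(0xed,0xeb) -> 0xe9
vd[2] and(0xe4,0x91) -> 0x80
vd[3] and(0xc3,0xed) -> 0xc1
vd[4] mask-off/keep -> 0xf4
vd[5] mask-off/keep -> 0xfa
vd[6] mask-off/keep -> 0xad
vd[7] and(0xdd,0x91) -> 0x91

vd = [140, 233, 128, 193, 244, 250, 173, 145]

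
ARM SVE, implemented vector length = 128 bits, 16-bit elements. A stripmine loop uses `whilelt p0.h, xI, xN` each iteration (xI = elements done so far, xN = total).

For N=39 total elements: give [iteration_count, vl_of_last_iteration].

[iterations, last_vl] = [5, 7]

register lanes = 128/16 = 8
iterations = ceil(39/8) = 5; final-pass vl = 7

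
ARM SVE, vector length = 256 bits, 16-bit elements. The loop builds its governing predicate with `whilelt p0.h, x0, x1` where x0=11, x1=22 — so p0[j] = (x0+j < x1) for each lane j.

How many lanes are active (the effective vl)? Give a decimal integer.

256-bit reg / 16-bit elem → 16 lanes
p0[j] = (11+j < 22); true for j=0..10 → 11 lanes set

vl = 11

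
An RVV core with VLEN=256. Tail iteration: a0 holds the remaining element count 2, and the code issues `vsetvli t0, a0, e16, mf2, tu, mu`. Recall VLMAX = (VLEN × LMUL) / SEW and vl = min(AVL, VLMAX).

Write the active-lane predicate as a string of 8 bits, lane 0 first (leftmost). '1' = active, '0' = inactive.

lanes per group: 256·1/2/16 = 8
AVL=2 ≤ VLMAX=8, so vl = 2
bits (lane 0 leftmost): 11000000

predicate = 11000000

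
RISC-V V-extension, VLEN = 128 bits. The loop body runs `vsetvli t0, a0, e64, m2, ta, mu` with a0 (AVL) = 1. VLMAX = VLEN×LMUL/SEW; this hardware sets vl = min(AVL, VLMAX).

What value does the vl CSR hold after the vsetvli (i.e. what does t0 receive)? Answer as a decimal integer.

vl = 1

VLMAX = (128 × 2) / 64 = 4 lanes
vl ← min(1, 4) = 1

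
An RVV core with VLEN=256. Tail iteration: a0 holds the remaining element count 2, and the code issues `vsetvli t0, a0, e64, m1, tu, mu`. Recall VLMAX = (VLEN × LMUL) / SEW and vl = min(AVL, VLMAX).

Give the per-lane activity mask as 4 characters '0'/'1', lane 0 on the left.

predicate = 1100

VLMAX = VLEN×LMUL/SEW = 256×1/64 = 4
vl ← min(2, 4) = 2
bits (lane 0 leftmost): 1100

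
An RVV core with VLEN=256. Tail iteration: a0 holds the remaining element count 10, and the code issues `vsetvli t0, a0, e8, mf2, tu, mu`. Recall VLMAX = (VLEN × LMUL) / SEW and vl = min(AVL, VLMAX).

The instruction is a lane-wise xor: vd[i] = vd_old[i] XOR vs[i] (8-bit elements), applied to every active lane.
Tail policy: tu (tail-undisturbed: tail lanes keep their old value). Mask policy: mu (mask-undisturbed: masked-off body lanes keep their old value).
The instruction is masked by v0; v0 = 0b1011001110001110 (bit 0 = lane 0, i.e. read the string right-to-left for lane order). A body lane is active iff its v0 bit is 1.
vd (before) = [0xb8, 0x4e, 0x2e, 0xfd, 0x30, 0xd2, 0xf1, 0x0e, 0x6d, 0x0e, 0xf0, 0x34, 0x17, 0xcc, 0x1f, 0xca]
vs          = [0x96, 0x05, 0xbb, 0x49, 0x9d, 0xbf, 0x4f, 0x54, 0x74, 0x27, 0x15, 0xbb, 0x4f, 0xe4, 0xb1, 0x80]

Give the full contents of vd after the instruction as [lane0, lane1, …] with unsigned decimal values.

vd = [184, 75, 149, 180, 48, 210, 241, 90, 25, 41, 240, 52, 23, 204, 31, 202]

lanes per group: 256·1/2/8 = 16
vl = min(AVL, VLMAX) = min(10, 16) = 10
  i=0: mask-off/keep → 184
  i=1: xor(0x4e,0x05) → 75
  i=2: xor(0x2e,0xbb) → 149
  i=3: xor(0xfd,0x49) → 180
  i=4: mask-off/keep → 48
  i=5: mask-off/keep → 210
  i=6: mask-off/keep → 241
  i=7: xor(0x0e,0x54) → 90
  i=8: xor(0x6d,0x74) → 25
  i=9: xor(0x0e,0x27) → 41
  i=10: tail/keep → 240
  i=11: tail/keep → 52
  i=12: tail/keep → 23
  i=13: tail/keep → 204
  i=14: tail/keep → 31
  i=15: tail/keep → 202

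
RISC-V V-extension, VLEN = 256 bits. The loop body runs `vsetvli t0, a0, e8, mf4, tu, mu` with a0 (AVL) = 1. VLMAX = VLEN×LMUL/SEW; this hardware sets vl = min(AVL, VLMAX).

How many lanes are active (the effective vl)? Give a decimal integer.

vl = 1

VLMAX = VLEN×LMUL/SEW = 256×1/4/8 = 8
vl ← min(1, 8) = 1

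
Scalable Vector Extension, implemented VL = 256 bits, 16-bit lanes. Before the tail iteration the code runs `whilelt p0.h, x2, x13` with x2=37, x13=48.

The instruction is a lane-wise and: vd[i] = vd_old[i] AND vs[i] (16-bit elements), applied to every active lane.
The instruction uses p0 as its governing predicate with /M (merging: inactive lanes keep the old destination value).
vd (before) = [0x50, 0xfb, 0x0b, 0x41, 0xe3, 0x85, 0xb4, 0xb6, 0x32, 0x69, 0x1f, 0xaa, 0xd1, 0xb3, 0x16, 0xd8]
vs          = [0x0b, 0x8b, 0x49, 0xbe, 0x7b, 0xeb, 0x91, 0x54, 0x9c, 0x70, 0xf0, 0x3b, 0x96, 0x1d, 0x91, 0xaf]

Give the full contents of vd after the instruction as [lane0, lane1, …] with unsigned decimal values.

register lanes = 256/16 = 16
p0[j] = (37+j < 48); true for j=0..10 → 11 lanes set
[0] and(0x50,0x0b) = 0x00
[1] and(0xfb,0x8b) = 0x8b
[2] and(0x0b,0x49) = 0x09
[3] and(0x41,0xbe) = 0x00
[4] and(0xe3,0x7b) = 0x63
[5] and(0x85,0xeb) = 0x81
[6] and(0xb4,0x91) = 0x90
[7] and(0xb6,0x54) = 0x14
[8] and(0x32,0x9c) = 0x10
[9] and(0x69,0x70) = 0x60
[10] and(0x1f,0xf0) = 0x10
[11] tail/keep = 0xaa
[12] tail/keep = 0xd1
[13] tail/keep = 0xb3
[14] tail/keep = 0x16
[15] tail/keep = 0xd8

vd = [0, 139, 9, 0, 99, 129, 144, 20, 16, 96, 16, 170, 209, 179, 22, 216]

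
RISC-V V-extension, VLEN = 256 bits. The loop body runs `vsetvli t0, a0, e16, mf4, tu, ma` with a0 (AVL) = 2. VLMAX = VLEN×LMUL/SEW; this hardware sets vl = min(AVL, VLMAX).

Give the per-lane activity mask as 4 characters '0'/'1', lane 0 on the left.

predicate = 1100

VLMAX = VLEN×LMUL/SEW = 256×1/4/16 = 4
vl ← min(2, 4) = 2
bits (lane 0 leftmost): 1100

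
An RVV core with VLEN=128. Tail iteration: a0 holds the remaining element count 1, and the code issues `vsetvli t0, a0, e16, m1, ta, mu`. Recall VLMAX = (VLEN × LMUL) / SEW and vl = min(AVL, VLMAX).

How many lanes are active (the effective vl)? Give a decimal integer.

vl = 1

lanes per group: 128·1/16 = 8
vl ← min(1, 8) = 1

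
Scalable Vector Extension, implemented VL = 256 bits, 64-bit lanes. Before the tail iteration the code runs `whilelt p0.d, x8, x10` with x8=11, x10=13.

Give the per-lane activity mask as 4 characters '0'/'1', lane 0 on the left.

lane count: 256 div 64 = 4
active while 11+j < 13, i.e. j ∈ [0,2) capped at 4 ⇒ 2
bits (lane 0 leftmost): 1100

predicate = 1100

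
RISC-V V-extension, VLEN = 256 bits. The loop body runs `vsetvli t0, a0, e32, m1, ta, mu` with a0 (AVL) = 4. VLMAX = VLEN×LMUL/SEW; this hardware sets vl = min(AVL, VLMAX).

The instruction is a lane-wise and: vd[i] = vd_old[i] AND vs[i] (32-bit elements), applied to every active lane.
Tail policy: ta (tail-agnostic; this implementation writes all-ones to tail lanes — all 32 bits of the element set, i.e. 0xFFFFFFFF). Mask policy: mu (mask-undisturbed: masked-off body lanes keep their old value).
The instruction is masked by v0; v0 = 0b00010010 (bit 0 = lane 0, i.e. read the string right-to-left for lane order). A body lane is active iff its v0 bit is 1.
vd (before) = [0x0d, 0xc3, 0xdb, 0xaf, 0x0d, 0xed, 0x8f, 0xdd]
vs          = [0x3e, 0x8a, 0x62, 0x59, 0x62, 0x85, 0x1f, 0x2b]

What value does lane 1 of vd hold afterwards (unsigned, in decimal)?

vd[1] = 130

VLMAX = (256 × 1) / 32 = 8 lanes
AVL=4 ≤ VLMAX=8, so vl = 4
[0] mask-off/keep = 0x0d
[1] and(0xc3,0x8a) = 0x82
[2] mask-off/keep = 0xdb
[3] mask-off/keep = 0xaf
[4] tail/ones = 0xffffffff
[5] tail/ones = 0xffffffff
[6] tail/ones = 0xffffffff
[7] tail/ones = 0xffffffff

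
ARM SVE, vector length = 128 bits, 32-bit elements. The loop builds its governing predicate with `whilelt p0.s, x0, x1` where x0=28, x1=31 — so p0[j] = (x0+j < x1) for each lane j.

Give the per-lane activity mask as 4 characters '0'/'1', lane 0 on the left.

predicate = 1110

lane count: 128 div 32 = 4
whilelt: lane j active iff 28+j < 31 → j < 3 → 3 active
bits (lane 0 leftmost): 1110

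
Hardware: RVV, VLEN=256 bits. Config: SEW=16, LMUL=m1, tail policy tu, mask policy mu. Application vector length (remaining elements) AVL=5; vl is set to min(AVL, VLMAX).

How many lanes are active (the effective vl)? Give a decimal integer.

vl = 5

VLMAX = (256 × 1) / 16 = 16 lanes
vl = min(AVL, VLMAX) = min(5, 16) = 5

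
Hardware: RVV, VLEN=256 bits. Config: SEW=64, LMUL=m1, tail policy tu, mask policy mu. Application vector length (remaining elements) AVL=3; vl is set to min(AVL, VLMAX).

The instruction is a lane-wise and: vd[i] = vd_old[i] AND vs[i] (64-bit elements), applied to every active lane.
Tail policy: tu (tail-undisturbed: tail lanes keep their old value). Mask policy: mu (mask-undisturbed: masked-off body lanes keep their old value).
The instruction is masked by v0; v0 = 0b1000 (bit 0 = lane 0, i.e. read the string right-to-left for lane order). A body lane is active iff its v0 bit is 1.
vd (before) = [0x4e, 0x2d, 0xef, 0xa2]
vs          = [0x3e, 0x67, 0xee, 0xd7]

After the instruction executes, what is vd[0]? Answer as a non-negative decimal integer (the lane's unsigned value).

lanes per group: 256·1/64 = 4
AVL=3 ≤ VLMAX=4, so vl = 3
vd[0] mask-off/keep -> 0x4e
vd[1] mask-off/keep -> 0x2d
vd[2] mask-off/keep -> 0xef
vd[3] tail/keep -> 0xa2

vd[0] = 78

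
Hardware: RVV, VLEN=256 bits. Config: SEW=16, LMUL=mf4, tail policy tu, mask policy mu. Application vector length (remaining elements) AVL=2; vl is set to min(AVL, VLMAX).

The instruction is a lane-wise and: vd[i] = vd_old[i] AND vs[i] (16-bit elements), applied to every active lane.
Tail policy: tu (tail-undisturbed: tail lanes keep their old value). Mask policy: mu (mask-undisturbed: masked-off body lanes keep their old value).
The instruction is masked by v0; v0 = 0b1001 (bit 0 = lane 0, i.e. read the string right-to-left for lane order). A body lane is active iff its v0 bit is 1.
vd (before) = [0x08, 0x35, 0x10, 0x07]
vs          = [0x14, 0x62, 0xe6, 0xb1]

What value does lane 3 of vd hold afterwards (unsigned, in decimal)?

VLMAX = (256 × 1/4) / 16 = 4 lanes
AVL=2 ≤ VLMAX=4, so vl = 2
[0] and(0x08,0x14) = 0x00
[1] mask-off/keep = 0x35
[2] tail/keep = 0x10
[3] tail/keep = 0x07

vd[3] = 7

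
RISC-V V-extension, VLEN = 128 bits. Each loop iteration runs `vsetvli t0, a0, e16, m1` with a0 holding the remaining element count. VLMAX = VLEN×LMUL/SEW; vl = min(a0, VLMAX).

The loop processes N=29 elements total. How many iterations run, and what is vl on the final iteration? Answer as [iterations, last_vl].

[iterations, last_vl] = [4, 5]

lanes per group: 128·1/16 = 8
29 elements at 8/iter → 4 passes, remainder 5 on the last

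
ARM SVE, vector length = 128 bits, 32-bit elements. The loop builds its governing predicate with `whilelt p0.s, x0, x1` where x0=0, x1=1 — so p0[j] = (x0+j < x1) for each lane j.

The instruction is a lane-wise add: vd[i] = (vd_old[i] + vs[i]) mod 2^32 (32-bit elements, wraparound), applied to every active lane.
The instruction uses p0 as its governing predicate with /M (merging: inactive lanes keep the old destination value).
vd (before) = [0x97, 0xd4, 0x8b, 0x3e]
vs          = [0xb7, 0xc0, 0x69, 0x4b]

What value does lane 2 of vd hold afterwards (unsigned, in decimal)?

128-bit reg / 32-bit elem → 4 lanes
p0[j] = (0+j < 1); true for j=0..0 → 1 lanes set
[0] add(0x97,0xb7) = 0x14e
[1] tail/keep = 0xd4
[2] tail/keep = 0x8b
[3] tail/keep = 0x3e

vd[2] = 139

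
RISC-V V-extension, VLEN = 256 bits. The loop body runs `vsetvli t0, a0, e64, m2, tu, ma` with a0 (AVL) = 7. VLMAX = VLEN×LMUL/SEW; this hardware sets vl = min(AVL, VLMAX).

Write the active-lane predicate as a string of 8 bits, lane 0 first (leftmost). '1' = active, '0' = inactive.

VLMAX = VLEN×LMUL/SEW = 256×2/64 = 8
AVL=7 ≤ VLMAX=8, so vl = 7
bits (lane 0 leftmost): 11111110

predicate = 11111110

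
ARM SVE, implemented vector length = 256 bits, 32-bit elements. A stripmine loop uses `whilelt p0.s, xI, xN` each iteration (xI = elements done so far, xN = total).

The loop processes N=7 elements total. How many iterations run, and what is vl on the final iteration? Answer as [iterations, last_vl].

register lanes = 256/32 = 8
7 elements at 8/iter → 1 passes, remainder 7 on the last

[iterations, last_vl] = [1, 7]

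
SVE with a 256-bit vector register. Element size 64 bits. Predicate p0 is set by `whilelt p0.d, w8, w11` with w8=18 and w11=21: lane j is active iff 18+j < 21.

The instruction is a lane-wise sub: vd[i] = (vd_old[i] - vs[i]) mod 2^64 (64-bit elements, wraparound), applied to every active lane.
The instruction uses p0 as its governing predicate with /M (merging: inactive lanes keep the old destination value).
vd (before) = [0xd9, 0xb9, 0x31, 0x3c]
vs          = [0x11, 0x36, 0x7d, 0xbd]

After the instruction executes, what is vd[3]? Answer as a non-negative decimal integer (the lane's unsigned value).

vd[3] = 60

register lanes = 256/64 = 4
active while 18+j < 21, i.e. j ∈ [0,3) capped at 4 ⇒ 3
vd[0] sub(0xd9,0x11) -> 0xc8
vd[1] sub(0xb9,0x36) -> 0x83
vd[2] sub(0x31,0x7d) -> 0xffffffffffffffb4
vd[3] tail/keep -> 0x3c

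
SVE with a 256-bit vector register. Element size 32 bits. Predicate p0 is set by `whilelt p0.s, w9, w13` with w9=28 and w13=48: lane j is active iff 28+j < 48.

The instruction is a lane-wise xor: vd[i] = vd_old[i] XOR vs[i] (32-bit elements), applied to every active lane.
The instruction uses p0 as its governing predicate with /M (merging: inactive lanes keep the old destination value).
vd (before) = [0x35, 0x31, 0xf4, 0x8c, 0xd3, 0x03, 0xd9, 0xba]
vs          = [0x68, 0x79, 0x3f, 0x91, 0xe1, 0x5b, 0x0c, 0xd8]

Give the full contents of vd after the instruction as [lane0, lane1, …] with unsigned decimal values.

vd = [93, 72, 203, 29, 50, 88, 213, 98]

lane count: 256 div 32 = 8
p0[j] = (28+j < 48); true for j=0..7 → 8 lanes set
lane  0: xor(0x35,0x68) ⇒ 0x5d
lane  1: xor(0x31,0x79) ⇒ 0x48
lane  2: xor(0xf4,0x3f) ⇒ 0xcb
lane  3: xor(0x8c,0x91) ⇒ 0x1d
lane  4: xor(0xd3,0xe1) ⇒ 0x32
lane  5: xor(0x03,0x5b) ⇒ 0x58
lane  6: xor(0xd9,0x0c) ⇒ 0xd5
lane  7: xor(0xba,0xd8) ⇒ 0x62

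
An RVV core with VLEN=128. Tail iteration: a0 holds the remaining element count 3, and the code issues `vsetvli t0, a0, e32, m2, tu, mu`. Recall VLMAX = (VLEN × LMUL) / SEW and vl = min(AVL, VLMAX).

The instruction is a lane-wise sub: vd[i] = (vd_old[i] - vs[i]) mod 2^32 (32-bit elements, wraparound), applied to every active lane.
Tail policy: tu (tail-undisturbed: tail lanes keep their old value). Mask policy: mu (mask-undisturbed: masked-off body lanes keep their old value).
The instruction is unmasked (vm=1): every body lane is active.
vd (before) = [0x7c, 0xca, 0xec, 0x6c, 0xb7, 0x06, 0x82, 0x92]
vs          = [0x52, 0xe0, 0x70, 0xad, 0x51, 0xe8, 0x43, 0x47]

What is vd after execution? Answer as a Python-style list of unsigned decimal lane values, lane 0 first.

VLMAX = VLEN×LMUL/SEW = 128×2/32 = 8
vl = min(AVL, VLMAX) = min(3, 8) = 3
  i=0: sub(0x7c,0x52) → 42
  i=1: sub(0xca,0xe0) → 4294967274
  i=2: sub(0xec,0x70) → 124
  i=3: tail/keep → 108
  i=4: tail/keep → 183
  i=5: tail/keep → 6
  i=6: tail/keep → 130
  i=7: tail/keep → 146

vd = [42, 4294967274, 124, 108, 183, 6, 130, 146]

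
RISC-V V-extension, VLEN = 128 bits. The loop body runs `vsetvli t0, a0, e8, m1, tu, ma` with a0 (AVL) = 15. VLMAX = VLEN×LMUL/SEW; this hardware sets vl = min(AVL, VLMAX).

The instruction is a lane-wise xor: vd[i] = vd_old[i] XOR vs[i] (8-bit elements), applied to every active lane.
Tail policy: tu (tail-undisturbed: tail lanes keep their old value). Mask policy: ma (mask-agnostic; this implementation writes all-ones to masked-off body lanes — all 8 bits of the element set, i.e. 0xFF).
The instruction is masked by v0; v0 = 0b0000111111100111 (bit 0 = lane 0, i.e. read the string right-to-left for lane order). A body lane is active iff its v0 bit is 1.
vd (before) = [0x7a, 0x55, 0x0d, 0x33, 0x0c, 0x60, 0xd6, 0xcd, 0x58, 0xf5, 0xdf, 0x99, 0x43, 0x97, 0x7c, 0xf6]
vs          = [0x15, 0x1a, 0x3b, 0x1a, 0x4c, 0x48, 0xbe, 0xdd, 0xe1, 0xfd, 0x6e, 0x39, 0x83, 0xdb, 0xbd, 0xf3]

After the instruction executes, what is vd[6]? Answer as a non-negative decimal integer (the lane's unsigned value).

lanes per group: 128·1/8 = 16
vl ← min(15, 16) = 15
[0] xor(0x7a,0x15) = 0x6f
[1] xor(0x55,0x1a) = 0x4f
[2] xor(0x0d,0x3b) = 0x36
[3] mask-off/ones = 0xff
[4] mask-off/ones = 0xff
[5] xor(0x60,0x48) = 0x28
[6] xor(0xd6,0xbe) = 0x68
[7] xor(0xcd,0xdd) = 0x10
[8] xor(0x58,0xe1) = 0xb9
[9] xor(0xf5,0xfd) = 0x08
[10] xor(0xdf,0x6e) = 0xb1
[11] xor(0x99,0x39) = 0xa0
[12] mask-off/ones = 0xff
[13] mask-off/ones = 0xff
[14] mask-off/ones = 0xff
[15] tail/keep = 0xf6

vd[6] = 104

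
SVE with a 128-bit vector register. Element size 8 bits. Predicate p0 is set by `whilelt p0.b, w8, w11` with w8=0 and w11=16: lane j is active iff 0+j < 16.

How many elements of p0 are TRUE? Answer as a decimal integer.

vl = 16

lane count: 128 div 8 = 16
p0[j] = (0+j < 16); true for j=0..15 → 16 lanes set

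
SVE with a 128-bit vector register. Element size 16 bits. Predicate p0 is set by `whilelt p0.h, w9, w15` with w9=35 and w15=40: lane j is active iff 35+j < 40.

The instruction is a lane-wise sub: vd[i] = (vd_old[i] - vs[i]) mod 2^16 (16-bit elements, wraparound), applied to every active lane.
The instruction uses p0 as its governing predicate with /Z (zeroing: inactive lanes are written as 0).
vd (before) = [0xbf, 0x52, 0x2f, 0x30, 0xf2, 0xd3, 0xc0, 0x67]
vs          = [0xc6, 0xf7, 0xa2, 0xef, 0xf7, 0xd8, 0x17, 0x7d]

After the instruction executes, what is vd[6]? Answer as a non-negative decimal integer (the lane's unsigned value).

128-bit reg / 16-bit elem → 8 lanes
whilelt: lane j active iff 35+j < 40 → j < 5 → 5 active
vd[0] sub(0xbf,0xc6) -> 0xfff9
vd[1] sub(0x52,0xf7) -> 0xff5b
vd[2] sub(0x2f,0xa2) -> 0xff8d
vd[3] sub(0x30,0xef) -> 0xff41
vd[4] sub(0xf2,0xf7) -> 0xfffb
vd[5] tail/zero -> 0x00
vd[6] tail/zero -> 0x00
vd[7] tail/zero -> 0x00

vd[6] = 0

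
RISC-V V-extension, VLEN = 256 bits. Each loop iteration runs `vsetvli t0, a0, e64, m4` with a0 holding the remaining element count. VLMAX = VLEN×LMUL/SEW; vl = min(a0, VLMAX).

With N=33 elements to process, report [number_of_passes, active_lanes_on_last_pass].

VLMAX = VLEN×LMUL/SEW = 256×4/64 = 16
33 elements at 16/iter → 3 passes, remainder 1 on the last

[iterations, last_vl] = [3, 1]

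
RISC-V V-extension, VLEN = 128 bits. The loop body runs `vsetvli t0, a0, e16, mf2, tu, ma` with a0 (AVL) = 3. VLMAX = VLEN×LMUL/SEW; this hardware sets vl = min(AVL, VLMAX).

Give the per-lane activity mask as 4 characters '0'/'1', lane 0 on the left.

predicate = 1110

VLMAX = VLEN×LMUL/SEW = 128×1/2/16 = 4
AVL=3 ≤ VLMAX=4, so vl = 3
bits (lane 0 leftmost): 1110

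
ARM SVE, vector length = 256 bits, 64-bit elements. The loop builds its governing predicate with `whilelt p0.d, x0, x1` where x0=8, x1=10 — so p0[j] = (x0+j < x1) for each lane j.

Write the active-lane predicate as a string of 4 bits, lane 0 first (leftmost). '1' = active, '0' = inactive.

predicate = 1100

register lanes = 256/64 = 4
p0[j] = (8+j < 10); true for j=0..1 → 2 lanes set
bits (lane 0 leftmost): 1100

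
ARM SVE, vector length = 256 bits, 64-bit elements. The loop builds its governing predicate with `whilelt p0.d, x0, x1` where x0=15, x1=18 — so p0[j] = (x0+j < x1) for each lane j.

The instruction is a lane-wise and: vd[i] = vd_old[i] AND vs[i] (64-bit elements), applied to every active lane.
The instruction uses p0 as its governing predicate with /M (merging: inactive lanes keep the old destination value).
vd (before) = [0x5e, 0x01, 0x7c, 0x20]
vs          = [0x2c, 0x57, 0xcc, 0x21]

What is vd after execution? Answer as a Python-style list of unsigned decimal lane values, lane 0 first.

lane count: 256 div 64 = 4
active while 15+j < 18, i.e. j ∈ [0,3) capped at 4 ⇒ 3
lane  0: and(0x5e,0x2c) ⇒ 0x0c
lane  1: and(0x01,0x57) ⇒ 0x01
lane  2: and(0x7c,0xcc) ⇒ 0x4c
lane  3: tail/keep ⇒ 0x20

vd = [12, 1, 76, 32]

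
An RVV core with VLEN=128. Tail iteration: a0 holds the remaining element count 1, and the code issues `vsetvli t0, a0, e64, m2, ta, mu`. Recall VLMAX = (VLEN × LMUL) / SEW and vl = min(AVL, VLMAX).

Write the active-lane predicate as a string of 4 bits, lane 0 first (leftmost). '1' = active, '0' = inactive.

VLMAX = VLEN×LMUL/SEW = 128×2/64 = 4
vl = min(AVL, VLMAX) = min(1, 4) = 1
bits (lane 0 leftmost): 1000

predicate = 1000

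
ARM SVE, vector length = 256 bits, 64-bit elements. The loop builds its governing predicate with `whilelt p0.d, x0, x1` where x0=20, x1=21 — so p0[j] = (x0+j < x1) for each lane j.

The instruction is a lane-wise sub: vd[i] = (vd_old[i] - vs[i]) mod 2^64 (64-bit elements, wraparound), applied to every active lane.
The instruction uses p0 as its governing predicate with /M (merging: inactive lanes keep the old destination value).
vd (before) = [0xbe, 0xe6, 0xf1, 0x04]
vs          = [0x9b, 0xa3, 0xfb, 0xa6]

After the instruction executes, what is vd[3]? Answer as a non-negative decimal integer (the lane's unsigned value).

vd[3] = 4

register lanes = 256/64 = 4
active while 20+j < 21, i.e. j ∈ [0,1) capped at 4 ⇒ 1
  i=0: sub(0xbe,0x9b) → 35
  i=1: tail/keep → 230
  i=2: tail/keep → 241
  i=3: tail/keep → 4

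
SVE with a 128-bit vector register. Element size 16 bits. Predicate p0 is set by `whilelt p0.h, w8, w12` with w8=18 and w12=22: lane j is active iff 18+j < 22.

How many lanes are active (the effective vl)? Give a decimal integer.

vl = 4

lane count: 128 div 16 = 8
p0[j] = (18+j < 22); true for j=0..3 → 4 lanes set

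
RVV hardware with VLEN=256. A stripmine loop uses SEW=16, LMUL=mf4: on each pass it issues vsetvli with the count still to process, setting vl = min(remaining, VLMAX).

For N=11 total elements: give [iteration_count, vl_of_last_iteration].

[iterations, last_vl] = [3, 3]

VLMAX = (256 × 1/4) / 16 = 4 lanes
N=11: ⌈11/4⌉ = 3 iters; last vl = 11 − 2×4 = 3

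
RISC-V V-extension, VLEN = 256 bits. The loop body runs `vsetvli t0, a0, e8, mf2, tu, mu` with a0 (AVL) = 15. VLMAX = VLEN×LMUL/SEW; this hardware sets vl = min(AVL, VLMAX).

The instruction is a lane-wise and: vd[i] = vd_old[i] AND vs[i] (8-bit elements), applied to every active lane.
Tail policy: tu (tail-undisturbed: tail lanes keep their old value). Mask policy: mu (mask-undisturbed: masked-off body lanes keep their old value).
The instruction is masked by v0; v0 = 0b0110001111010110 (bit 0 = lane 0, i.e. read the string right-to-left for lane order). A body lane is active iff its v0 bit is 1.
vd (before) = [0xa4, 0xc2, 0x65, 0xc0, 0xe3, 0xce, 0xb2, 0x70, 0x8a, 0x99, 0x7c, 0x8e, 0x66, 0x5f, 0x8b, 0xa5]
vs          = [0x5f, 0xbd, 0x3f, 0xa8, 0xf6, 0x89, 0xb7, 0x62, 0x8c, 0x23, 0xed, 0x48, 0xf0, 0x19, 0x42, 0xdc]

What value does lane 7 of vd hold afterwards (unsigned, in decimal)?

VLMAX = VLEN×LMUL/SEW = 256×1/2/8 = 16
vl = min(AVL, VLMAX) = min(15, 16) = 15
[0] mask-off/keep = 0xa4
[1] and(0xc2,0xbd) = 0x80
[2] and(0x65,0x3f) = 0x25
[3] mask-off/keep = 0xc0
[4] and(0xe3,0xf6) = 0xe2
[5] mask-off/keep = 0xce
[6] and(0xb2,0xb7) = 0xb2
[7] and(0x70,0x62) = 0x60
[8] and(0x8a,0x8c) = 0x88
[9] and(0x99,0x23) = 0x01
[10] mask-off/keep = 0x7c
[11] mask-off/keep = 0x8e
[12] mask-off/keep = 0x66
[13] and(0x5f,0x19) = 0x19
[14] and(0x8b,0x42) = 0x02
[15] tail/keep = 0xa5

vd[7] = 96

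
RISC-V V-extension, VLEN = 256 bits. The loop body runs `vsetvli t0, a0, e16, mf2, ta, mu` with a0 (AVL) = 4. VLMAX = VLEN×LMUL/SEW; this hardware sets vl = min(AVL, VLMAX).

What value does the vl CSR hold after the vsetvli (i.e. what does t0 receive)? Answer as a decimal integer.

vl = 4

VLMAX = (256 × 1/2) / 16 = 8 lanes
AVL=4 ≤ VLMAX=8, so vl = 4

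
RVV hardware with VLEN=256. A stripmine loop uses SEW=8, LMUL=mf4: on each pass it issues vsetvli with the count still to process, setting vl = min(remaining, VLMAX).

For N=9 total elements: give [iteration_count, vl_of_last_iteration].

VLMAX = (256 × 1/4) / 8 = 8 lanes
iterations = ceil(9/8) = 2; final-pass vl = 1

[iterations, last_vl] = [2, 1]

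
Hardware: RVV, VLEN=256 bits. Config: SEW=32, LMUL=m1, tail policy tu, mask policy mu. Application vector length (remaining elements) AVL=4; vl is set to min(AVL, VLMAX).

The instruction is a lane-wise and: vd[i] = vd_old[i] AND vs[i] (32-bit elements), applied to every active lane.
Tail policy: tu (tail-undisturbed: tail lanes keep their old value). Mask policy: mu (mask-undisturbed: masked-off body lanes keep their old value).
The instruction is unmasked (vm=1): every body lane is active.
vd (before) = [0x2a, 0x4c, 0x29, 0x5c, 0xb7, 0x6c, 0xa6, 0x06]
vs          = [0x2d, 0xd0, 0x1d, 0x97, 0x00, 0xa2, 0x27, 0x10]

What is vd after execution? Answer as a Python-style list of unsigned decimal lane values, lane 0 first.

lanes per group: 256·1/32 = 8
AVL=4 ≤ VLMAX=8, so vl = 4
lane  0: and(0x2a,0x2d) ⇒ 0x28
lane  1: and(0x4c,0xd0) ⇒ 0x40
lane  2: and(0x29,0x1d) ⇒ 0x09
lane  3: and(0x5c,0x97) ⇒ 0x14
lane  4: tail/keep ⇒ 0xb7
lane  5: tail/keep ⇒ 0x6c
lane  6: tail/keep ⇒ 0xa6
lane  7: tail/keep ⇒ 0x06

vd = [40, 64, 9, 20, 183, 108, 166, 6]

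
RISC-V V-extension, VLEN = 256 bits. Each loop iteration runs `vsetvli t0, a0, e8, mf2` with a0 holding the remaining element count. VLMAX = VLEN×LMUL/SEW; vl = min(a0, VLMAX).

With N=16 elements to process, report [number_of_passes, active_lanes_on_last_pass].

[iterations, last_vl] = [1, 16]

lanes per group: 256·1/2/8 = 16
iterations = ceil(16/16) = 1; final-pass vl = 16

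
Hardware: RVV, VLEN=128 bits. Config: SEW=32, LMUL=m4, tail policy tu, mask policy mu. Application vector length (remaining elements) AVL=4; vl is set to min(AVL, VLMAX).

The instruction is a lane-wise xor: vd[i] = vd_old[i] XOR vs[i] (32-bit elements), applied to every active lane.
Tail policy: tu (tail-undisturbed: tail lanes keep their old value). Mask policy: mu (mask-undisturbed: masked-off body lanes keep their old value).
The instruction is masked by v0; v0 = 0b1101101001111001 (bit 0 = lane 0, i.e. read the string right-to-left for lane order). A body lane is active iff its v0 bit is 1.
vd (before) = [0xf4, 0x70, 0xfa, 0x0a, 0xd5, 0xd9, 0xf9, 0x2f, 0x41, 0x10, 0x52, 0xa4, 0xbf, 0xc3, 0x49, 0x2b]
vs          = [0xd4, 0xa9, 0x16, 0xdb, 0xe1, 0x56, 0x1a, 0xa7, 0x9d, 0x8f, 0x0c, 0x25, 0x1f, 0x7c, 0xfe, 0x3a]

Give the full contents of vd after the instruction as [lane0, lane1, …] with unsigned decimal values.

vd = [32, 112, 250, 209, 213, 217, 249, 47, 65, 16, 82, 164, 191, 195, 73, 43]

VLMAX = VLEN×LMUL/SEW = 128×4/32 = 16
vl = min(AVL, VLMAX) = min(4, 16) = 4
  i=0: xor(0xf4,0xd4) → 32
  i=1: mask-off/keep → 112
  i=2: mask-off/keep → 250
  i=3: xor(0x0a,0xdb) → 209
  i=4: tail/keep → 213
  i=5: tail/keep → 217
  i=6: tail/keep → 249
  i=7: tail/keep → 47
  i=8: tail/keep → 65
  i=9: tail/keep → 16
  i=10: tail/keep → 82
  i=11: tail/keep → 164
  i=12: tail/keep → 191
  i=13: tail/keep → 195
  i=14: tail/keep → 73
  i=15: tail/keep → 43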